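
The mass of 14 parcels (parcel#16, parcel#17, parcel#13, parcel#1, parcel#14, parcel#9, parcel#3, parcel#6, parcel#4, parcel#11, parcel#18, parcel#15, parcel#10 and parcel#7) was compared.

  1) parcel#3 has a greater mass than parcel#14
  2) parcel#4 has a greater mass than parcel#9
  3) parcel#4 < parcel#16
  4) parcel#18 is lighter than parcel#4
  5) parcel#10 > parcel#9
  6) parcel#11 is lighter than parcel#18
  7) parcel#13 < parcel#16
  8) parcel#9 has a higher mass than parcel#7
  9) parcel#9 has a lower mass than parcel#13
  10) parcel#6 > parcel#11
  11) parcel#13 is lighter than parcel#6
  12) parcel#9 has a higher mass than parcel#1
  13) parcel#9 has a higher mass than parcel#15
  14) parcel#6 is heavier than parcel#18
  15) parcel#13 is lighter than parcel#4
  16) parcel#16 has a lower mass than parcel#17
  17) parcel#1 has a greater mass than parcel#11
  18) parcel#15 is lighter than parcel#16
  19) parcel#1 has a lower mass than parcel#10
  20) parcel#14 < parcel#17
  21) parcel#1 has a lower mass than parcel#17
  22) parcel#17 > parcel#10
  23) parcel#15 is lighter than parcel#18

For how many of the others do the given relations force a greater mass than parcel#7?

From parcel#7 the given relations immediately reach parcel#9.
From those, parcel#13, parcel#4, parcel#10 — 4 in total.
From those, parcel#16, parcel#17, parcel#6 — 7 in total.
No other element is forced above parcel#7 by the given relations, so the count is 7.

7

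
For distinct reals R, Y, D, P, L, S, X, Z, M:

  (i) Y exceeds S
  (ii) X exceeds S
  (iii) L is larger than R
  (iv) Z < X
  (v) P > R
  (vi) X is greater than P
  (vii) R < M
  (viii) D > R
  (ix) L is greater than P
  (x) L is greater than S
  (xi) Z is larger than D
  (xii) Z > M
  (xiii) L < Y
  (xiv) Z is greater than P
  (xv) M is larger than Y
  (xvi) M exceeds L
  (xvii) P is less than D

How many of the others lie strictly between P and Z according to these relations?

Chaining upward from P reaches: L, D, Y, M, X.
Chaining downward from Z reaches: R, S, L, D, Y, M.
Strictly between P and Z are those in both lists: L, D, Y, M — 4 elements.

4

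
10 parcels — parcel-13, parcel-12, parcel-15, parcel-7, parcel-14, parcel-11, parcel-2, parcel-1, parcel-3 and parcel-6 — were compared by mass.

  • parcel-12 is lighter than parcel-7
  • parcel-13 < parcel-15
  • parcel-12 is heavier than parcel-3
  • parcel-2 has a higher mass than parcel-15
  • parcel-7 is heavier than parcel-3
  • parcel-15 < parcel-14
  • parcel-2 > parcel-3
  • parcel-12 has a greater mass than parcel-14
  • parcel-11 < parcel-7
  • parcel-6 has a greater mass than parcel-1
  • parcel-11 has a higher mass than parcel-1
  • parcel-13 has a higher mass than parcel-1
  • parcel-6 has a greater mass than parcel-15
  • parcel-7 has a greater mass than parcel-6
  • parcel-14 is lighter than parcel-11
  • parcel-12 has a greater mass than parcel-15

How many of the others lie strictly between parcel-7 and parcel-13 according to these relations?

Chaining upward from parcel-13 reaches: parcel-15, parcel-14, parcel-12, parcel-11, parcel-6, parcel-2.
Chaining downward from parcel-7 reaches: parcel-3, parcel-1, parcel-15, parcel-14, parcel-12, parcel-11, parcel-6.
Strictly between parcel-13 and parcel-7 are those in both lists: parcel-15, parcel-14, parcel-12, parcel-11, parcel-6 — 5 elements.

5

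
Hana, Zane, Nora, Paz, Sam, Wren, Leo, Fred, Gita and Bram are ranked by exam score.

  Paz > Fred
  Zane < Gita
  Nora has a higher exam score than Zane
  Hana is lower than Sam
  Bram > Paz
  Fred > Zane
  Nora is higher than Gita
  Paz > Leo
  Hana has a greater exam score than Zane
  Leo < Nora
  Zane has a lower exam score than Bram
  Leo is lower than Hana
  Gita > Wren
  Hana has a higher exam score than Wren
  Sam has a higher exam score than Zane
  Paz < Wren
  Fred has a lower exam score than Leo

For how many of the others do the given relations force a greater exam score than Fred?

8

The elements the relations force above Fred are Leo, Paz, Wren, Gita, Nora, Hana, Bram, Sam — no chain reaches any other.
That is 8.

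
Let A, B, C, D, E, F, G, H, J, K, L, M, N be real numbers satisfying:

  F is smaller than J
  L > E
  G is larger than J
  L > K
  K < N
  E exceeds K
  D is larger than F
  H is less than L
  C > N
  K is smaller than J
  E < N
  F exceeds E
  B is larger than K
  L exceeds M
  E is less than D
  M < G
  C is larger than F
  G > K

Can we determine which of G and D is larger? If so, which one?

undetermined

Following every chain through D: below D we get K, E, F.
G is not reached, and no chain runs the other way from G to D.
So the given relations leave the order of D and G undetermined.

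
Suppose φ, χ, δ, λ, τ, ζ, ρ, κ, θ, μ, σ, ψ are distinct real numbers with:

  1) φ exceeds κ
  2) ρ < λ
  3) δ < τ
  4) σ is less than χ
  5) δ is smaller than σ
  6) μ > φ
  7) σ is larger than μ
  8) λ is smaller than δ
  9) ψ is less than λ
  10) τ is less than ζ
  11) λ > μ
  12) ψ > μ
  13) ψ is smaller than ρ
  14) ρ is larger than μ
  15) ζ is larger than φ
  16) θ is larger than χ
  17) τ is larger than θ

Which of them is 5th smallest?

ρ

Piecing the relations together gives one ordering: κ < φ < μ < ψ < ρ < λ < δ < σ < χ < θ < τ < ζ.
Counting 5 from the smallest end gives ρ.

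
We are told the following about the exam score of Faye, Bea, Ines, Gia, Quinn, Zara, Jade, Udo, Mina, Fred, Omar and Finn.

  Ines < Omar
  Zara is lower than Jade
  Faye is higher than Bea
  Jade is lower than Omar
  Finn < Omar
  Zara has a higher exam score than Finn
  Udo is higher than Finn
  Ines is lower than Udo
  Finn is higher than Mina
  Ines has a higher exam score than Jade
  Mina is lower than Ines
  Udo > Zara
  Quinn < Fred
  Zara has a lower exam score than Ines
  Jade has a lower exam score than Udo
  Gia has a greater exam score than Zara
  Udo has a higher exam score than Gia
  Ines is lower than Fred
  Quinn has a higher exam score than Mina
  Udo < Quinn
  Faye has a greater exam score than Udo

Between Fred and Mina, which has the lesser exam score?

Mina

The relevant relations are Mina < Finn; Finn < Zara; Zara < Jade; Jade < Ines; Ines < Fred.
Chaining these gives Mina < Finn < Zara < Jade < Ines < Fred.
So Mina < Fred; Mina is the lower of the two.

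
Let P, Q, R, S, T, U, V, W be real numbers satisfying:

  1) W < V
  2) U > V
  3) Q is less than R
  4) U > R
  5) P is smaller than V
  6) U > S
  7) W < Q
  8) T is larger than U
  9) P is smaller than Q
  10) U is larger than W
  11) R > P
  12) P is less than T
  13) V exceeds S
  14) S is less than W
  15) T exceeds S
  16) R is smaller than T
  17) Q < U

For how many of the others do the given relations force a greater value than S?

Directly above S: W, V, U, T.
One step further: Q (5 so far).
One step further: R (6 so far).
No other element is forced above S by the given relations, so the count is 6.

6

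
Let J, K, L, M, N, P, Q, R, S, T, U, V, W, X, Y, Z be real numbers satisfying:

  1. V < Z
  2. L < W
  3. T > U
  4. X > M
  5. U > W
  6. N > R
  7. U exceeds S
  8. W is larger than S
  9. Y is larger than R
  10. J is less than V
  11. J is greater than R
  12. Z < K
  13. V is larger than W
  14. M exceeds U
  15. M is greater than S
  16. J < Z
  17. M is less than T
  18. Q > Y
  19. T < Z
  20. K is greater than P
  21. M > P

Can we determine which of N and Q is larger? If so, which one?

undetermined

Following every chain through Q: below Q we get R, Y.
N is not reached, and no chain runs the other way from N to Q.
So the given relations leave the order of Q and N undetermined.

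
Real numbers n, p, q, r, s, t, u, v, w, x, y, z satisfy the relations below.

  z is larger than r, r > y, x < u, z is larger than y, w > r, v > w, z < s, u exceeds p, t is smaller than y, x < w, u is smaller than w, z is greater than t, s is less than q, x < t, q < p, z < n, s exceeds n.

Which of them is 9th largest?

The consecutive relations fix a unique order: x < t < y < r < z < n < s < q < p < u < w < v.
The 9th largest is r.

r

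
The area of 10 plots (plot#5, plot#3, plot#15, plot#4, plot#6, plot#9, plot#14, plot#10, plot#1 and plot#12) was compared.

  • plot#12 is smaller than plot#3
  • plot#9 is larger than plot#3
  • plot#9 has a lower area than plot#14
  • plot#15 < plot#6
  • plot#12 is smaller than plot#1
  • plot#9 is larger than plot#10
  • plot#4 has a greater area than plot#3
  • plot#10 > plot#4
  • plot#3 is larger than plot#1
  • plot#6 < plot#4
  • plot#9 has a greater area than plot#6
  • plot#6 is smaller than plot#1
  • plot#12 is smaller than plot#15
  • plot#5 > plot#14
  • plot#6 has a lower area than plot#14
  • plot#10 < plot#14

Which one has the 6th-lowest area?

Piecing the relations together gives one ordering: plot#12 < plot#15 < plot#6 < plot#1 < plot#3 < plot#4 < plot#10 < plot#9 < plot#14 < plot#5.
Counting 6 from the smallest end gives plot#4.

plot#4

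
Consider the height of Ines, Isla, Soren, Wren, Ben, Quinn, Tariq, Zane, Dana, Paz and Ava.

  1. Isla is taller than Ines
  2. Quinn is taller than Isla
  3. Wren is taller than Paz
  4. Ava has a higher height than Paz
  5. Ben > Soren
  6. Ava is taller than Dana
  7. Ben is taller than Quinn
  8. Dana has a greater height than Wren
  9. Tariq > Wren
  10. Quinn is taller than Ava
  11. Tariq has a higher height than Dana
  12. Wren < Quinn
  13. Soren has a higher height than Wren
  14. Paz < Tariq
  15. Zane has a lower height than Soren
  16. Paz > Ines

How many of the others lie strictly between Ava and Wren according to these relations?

The relations place Wren below Ava. An element lies strictly between them when it is forced above Wren and also forced below Ava.
Above Wren: {Soren, Dana, Tariq, Quinn, Ben}. Below Ava: {Ines, Paz, Dana}.
Intersection: {Dana} — 1.

1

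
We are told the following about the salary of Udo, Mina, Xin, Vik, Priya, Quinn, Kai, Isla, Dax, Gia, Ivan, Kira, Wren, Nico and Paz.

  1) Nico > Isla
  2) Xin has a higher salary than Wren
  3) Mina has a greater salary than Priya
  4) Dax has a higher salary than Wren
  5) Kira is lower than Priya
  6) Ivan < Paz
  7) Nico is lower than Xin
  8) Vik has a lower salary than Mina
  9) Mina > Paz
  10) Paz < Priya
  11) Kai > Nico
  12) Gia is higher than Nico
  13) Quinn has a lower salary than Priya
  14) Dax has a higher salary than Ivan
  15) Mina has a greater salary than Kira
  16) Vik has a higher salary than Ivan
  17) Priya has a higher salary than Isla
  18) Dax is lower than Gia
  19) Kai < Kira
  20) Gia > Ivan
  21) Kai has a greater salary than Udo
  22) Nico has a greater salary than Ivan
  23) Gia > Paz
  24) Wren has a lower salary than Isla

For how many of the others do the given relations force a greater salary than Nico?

Directly above Nico: Kai, Gia, Xin.
One step further: Kira (4 so far).
One step further: Priya, Mina (6 so far).
Nothing else is reachable above Nico; 6 in all.

6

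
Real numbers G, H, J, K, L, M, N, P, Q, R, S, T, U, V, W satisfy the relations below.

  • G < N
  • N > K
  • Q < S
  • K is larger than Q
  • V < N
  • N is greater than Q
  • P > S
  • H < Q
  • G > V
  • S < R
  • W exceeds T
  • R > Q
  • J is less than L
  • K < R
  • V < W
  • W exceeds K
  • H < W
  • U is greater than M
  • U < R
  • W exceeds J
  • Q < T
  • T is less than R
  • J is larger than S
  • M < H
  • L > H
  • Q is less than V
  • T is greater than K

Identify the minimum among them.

M

Chaining upward from M: directly above it, H, U; then Q, R, L, W; then K, V, T, S, N; then J, G, P.
That covers every other element, and nothing is given below M, so M is the minimum.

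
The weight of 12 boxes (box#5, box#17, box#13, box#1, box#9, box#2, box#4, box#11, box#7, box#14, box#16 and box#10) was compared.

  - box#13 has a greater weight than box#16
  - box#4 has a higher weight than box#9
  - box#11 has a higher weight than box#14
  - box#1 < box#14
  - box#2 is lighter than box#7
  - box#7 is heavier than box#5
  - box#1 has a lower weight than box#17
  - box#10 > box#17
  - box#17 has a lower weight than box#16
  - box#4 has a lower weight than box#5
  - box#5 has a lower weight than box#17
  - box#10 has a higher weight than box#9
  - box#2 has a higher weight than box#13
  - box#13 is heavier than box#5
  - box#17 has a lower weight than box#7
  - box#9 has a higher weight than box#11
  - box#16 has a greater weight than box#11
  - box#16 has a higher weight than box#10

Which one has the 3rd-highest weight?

box#13

Chaining the given pairs: box#1 < box#14 < box#11 < box#9 < box#4 < box#5 < box#17 < box#10 < box#16 < box#13 < box#2 < box#7.
The 3rd largest is box#13.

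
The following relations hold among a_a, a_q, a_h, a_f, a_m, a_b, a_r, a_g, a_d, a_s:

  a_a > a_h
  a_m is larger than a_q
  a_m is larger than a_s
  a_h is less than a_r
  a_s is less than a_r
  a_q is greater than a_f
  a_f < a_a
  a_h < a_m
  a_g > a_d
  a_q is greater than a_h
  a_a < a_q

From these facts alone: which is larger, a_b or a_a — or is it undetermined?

Following every chain through a_b: nothing is chained to a_b.
a_a is not reached, and no chain runs the other way from a_a to a_b.
So the given relations leave the order of a_b and a_a undetermined.

undetermined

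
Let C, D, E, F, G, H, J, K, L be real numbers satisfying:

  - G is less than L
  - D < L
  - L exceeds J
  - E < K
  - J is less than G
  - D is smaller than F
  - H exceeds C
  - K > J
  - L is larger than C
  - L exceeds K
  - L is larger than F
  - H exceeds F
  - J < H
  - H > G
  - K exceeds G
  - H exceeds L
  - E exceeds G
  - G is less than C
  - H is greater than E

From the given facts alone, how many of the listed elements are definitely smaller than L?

7

The elements the relations force below L are D, J, F, G, C, E, K — no chain reaches any other.
That is 7.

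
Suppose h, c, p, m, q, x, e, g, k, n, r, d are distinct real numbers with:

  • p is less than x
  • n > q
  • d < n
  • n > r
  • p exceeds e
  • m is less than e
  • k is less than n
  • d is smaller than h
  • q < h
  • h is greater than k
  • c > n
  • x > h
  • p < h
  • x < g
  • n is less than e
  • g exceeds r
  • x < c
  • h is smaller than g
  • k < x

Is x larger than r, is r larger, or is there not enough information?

x

Following the relations from r: r < n < e < p < h < x.
So x is larger.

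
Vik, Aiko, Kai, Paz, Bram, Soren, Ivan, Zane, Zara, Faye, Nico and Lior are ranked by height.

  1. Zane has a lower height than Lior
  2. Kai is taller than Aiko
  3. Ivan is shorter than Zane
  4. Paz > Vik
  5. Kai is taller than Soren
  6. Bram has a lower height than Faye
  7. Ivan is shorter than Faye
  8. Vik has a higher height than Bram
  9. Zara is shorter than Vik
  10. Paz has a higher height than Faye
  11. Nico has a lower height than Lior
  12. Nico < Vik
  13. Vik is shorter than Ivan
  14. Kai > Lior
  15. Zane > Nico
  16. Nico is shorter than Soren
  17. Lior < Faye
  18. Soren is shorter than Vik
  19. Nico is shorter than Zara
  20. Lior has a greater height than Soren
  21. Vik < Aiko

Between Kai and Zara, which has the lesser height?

The relevant relations are Zara < Vik; Vik < Ivan; Ivan < Zane; Zane < Lior; Lior < Kai.
Together: Zara < Vik < Ivan < Zane < Lior < Kai.
So Zara < Kai; Zara is the shorter of the two.

Zara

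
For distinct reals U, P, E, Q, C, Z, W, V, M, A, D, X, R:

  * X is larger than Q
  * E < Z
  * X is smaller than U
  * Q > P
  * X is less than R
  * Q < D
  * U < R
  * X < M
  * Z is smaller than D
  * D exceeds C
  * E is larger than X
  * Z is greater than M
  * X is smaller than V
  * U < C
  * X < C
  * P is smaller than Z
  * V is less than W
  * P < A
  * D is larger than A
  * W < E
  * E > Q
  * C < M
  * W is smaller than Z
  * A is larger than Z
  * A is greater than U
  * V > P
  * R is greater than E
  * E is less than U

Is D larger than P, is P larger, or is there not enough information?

Link the given pairs in sequence: P < Q; Q < X; X < V; V < W; W < E; E < U; U < C; C < M; M < Z; Z < A; A < D.
Chaining these gives P < Q < X < V < W < E < U < C < M < Z < A < D.
So D is larger.

D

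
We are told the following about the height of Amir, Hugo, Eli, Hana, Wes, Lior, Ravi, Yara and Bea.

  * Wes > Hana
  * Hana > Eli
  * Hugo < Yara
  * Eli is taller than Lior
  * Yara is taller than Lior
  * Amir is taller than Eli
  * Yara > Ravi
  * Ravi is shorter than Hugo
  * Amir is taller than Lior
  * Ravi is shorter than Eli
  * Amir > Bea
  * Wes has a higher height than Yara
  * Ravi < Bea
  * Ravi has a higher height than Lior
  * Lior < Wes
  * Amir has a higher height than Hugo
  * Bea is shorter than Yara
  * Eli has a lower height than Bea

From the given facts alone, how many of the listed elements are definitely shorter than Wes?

7

Directly below Wes: Lior, Yara, Hana.
One step further: Ravi, Eli, Hugo, Bea (7 so far).
No other element is forced below Wes by the given relations, so the count is 7.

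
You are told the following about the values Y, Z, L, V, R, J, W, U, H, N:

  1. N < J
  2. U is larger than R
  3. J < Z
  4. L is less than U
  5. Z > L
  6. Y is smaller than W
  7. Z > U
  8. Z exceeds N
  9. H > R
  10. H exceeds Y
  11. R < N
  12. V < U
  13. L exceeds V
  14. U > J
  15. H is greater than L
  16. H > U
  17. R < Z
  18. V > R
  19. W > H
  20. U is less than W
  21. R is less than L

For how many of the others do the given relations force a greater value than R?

From R the given relations immediately reach V, N, L, U, Z, H.
From those, J, W — 8 in total.
Nothing else is reachable above R; 8 in all.

8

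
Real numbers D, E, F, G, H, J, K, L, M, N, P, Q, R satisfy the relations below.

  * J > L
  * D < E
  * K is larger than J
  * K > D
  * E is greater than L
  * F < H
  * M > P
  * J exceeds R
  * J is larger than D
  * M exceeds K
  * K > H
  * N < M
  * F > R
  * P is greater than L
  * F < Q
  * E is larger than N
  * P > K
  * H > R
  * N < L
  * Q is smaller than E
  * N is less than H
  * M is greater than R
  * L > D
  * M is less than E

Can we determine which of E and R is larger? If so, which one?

Link the given pairs in sequence: R < F; F < H; H < K; K < P; P < M; M < E.
Together: R < F < H < K < P < M < E.
So E is larger.

E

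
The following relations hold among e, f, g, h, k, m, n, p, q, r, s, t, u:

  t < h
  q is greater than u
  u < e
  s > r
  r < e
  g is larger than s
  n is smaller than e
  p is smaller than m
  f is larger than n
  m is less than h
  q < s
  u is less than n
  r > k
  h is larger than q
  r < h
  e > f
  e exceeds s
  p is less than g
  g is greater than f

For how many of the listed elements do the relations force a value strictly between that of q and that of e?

Chaining upward from q reaches: s, g, h.
Chaining downward from e reaches: u, n, k, r, f, s.
Strictly between q and e are those in both lists: s — 1 element.

1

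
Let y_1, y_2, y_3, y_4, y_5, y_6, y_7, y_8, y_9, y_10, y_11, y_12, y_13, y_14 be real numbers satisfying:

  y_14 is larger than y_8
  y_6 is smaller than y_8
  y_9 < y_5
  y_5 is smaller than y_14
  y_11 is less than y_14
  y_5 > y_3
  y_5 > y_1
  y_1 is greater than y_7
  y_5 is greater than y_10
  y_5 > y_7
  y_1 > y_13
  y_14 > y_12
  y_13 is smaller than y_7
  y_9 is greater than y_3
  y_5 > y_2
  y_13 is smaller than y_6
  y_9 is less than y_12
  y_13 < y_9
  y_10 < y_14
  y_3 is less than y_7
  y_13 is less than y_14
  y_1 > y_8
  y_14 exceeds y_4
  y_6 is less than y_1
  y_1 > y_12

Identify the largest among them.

y_14

Chaining downward from y_14: directly below it, y_13, y_4, y_8, y_11, y_12, y_10, y_5; then y_3, y_6, y_9, y_2, y_7, y_1.
That covers every other element, and nothing is given above y_14, so y_14 is the largest.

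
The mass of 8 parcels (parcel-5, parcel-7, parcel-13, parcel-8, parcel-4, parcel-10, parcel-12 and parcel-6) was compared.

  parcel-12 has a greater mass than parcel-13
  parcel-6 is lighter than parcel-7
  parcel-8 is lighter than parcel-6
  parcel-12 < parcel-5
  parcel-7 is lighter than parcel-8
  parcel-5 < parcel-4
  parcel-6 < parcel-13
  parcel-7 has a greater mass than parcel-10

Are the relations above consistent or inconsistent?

We have parcel-6 < parcel-7 stated directly, yet also parcel-7 < parcel-8 < parcel-6 by chaining the others — so parcel-7 < parcel-6. Contradiction.

inconsistent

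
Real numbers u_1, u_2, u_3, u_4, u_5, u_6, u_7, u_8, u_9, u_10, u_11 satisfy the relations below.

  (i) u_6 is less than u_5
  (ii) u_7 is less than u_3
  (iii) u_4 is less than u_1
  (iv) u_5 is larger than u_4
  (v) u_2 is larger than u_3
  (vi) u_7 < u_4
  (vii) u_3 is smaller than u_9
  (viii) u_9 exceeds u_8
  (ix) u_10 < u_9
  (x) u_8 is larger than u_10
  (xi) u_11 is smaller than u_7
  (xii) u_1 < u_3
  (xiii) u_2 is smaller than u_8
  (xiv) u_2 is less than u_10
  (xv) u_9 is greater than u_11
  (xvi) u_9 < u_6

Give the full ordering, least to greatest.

u_11 < u_7 < u_4 < u_1 < u_3 < u_2 < u_10 < u_8 < u_9 < u_6 < u_5

The consecutive links are each given: u_11 < u_7; u_7 < u_4; u_4 < u_1; u_1 < u_3; u_3 < u_2; u_2 < u_10; u_10 < u_8; u_8 < u_9; u_9 < u_6; u_6 < u_5.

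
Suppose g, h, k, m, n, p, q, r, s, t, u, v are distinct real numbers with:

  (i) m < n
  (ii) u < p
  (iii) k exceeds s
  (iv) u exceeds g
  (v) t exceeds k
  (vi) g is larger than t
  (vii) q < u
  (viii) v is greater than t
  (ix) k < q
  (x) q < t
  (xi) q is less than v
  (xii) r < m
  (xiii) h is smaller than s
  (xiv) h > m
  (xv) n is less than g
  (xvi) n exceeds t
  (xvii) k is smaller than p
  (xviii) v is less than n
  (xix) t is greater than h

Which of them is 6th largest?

Chaining the given pairs: r < m < h < s < k < q < t < v < n < g < u < p.
Counting 6 from the largest end gives t.

t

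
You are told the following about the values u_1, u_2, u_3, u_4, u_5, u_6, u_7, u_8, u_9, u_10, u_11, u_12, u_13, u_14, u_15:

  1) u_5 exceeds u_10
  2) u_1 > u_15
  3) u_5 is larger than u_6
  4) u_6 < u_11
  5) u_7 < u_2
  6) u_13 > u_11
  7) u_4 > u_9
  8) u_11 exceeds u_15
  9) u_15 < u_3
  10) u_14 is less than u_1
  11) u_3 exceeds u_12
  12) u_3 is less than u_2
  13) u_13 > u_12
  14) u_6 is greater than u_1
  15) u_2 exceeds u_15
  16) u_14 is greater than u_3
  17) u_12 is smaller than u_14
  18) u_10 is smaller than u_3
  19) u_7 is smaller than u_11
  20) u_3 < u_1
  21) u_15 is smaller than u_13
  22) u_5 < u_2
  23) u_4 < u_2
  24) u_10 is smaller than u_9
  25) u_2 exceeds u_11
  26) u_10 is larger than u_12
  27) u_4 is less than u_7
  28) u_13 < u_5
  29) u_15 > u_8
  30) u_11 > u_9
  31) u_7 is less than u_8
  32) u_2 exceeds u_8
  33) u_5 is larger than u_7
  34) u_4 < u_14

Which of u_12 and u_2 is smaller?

u_12

Link the given pairs in sequence: u_12 < u_10; u_10 < u_9; u_9 < u_4; u_4 < u_7; u_7 < u_8; u_8 < u_15; u_15 < u_3; u_3 < u_14; u_14 < u_1; u_1 < u_6; u_6 < u_11; u_11 < u_13; u_13 < u_5; u_5 < u_2.
Chaining these gives u_12 < u_10 < u_9 < u_4 < u_7 < u_8 < u_15 < u_3 < u_14 < u_1 < u_6 < u_11 < u_13 < u_5 < u_2.
So u_12 < u_2; u_12 is the smaller of the two.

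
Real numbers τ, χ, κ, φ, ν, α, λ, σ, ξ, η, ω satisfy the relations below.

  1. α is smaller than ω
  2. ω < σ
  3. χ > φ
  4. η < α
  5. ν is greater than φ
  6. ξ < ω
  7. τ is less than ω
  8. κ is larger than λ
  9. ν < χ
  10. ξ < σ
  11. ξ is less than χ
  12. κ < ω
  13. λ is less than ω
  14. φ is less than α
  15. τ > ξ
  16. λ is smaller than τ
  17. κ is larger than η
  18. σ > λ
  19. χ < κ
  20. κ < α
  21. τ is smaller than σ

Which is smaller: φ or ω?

φ

Following the relations from φ: φ < ν < χ < κ < α < ω.
So φ < ω; φ is the smaller of the two.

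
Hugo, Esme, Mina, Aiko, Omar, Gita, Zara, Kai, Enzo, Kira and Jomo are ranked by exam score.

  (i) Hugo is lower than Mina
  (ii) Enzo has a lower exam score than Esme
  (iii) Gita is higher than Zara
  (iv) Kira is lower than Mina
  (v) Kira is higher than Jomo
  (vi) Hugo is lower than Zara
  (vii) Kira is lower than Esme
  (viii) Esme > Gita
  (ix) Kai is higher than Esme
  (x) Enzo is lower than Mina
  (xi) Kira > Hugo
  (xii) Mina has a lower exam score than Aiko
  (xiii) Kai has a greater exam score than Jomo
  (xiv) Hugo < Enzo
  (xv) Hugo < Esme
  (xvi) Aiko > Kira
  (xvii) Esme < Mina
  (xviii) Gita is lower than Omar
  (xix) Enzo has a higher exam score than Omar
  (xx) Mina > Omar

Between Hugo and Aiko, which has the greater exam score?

Aiko

Link the given pairs in sequence: Hugo < Zara; Zara < Gita; Gita < Omar; Omar < Enzo; Enzo < Mina; Mina < Aiko.
Together: Hugo < Zara < Gita < Omar < Enzo < Mina < Aiko.
So Hugo < Aiko; Aiko is the higher of the two.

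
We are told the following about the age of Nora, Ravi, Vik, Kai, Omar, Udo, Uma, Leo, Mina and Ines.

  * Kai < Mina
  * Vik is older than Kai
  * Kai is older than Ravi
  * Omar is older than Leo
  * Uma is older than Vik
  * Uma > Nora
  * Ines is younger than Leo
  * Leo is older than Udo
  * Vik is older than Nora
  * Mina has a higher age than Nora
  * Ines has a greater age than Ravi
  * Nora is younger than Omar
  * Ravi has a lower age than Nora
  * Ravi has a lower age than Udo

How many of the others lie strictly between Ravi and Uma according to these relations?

3

Chaining upward from Ravi reaches: Kai, Nora, Vik, Udo, Ines, Leo, Omar, Mina.
Chaining downward from Uma reaches: Kai, Nora, Vik.
Strictly between Ravi and Uma are those in both lists: Kai, Nora, Vik — 3 elements.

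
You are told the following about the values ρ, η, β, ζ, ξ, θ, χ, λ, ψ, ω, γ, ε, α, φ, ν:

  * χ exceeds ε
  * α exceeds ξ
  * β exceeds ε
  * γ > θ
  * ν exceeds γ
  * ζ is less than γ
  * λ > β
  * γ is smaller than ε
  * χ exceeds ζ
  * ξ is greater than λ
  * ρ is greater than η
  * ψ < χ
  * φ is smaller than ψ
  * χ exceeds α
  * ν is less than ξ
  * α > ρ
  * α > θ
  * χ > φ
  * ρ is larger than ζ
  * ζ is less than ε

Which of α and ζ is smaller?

ζ

ζ < γ and γ < ε give ζ < ε.
With ε < β: ζ < γ < ε < β.
With β < λ: ζ < γ < ε < β < λ.
With λ < ξ: ζ < γ < ε < β < λ < ξ.
With ξ < α: ζ < γ < ε < β < λ < ξ < α.
So ζ < α; ζ is the smaller of the two.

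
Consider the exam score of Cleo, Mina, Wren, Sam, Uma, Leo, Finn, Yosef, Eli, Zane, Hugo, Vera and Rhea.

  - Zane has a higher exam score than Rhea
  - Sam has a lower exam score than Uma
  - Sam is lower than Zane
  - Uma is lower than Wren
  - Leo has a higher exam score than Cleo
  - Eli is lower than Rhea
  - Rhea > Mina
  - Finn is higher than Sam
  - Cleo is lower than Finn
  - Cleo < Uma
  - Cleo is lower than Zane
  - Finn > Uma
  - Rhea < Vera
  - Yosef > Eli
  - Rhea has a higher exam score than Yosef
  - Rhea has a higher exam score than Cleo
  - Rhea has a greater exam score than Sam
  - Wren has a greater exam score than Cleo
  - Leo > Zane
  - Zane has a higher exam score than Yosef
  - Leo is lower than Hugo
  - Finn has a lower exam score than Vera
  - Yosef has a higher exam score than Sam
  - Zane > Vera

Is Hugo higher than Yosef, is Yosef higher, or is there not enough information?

Hugo

Yosef < Rhea and Rhea < Vera give Yosef < Vera.
With Vera < Zane: Yosef < Rhea < Vera < Zane.
With Zane < Leo: Yosef < Rhea < Vera < Zane < Leo.
Then Leo < Hugo extends the chain to Hugo.
So Hugo is higher.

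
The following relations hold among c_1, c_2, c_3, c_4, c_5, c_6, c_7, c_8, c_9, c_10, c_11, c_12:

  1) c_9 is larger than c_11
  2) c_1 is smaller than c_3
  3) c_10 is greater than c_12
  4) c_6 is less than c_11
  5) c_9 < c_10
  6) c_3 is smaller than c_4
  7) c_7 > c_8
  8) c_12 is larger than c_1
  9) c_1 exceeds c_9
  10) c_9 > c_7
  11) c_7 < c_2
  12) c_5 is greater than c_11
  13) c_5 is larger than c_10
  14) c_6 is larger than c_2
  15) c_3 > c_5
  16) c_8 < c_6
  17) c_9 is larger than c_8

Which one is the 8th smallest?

Chaining the given pairs: c_8 < c_7 < c_2 < c_6 < c_11 < c_9 < c_1 < c_12 < c_10 < c_5 < c_3 < c_4.
Counting 8 from the smallest end gives c_12.

c_12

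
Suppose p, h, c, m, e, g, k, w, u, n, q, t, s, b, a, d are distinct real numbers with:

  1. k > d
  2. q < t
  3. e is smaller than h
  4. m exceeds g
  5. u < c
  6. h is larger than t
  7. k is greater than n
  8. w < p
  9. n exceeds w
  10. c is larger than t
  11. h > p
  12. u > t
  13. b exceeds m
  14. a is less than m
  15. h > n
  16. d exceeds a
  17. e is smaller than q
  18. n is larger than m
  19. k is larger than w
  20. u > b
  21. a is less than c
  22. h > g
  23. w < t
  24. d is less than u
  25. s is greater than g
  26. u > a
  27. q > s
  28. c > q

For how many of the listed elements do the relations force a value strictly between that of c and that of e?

3

Chaining upward from e reaches: q, t, u, h.
Chaining downward from c reaches: g, s, a, q, w, m, t, b, d, u.
Strictly between e and c are those in both lists: q, t, u — 3 elements.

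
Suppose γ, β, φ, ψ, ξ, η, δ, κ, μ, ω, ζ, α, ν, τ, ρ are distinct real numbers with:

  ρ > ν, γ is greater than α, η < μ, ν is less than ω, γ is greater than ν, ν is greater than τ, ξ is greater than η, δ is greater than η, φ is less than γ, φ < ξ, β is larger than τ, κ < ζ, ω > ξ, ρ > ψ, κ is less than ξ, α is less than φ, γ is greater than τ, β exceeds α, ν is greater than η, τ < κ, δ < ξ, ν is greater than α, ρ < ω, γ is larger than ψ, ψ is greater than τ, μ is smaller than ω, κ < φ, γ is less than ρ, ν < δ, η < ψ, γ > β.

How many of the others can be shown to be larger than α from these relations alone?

From α the given relations immediately reach β, φ, ν, γ.
From those, δ, ρ, ξ, ω — 8 in total.
No other element is forced above α by the given relations, so the count is 8.

8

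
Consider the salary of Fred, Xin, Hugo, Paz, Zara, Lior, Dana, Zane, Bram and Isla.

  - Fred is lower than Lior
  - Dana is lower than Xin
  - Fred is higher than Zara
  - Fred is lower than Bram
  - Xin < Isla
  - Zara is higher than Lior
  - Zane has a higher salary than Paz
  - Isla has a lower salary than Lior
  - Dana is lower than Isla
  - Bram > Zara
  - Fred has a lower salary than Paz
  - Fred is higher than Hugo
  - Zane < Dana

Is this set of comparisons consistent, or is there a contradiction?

We have Zara < Fred stated directly, yet also Fred < Paz < Zane < Dana < Xin < Isla < Lior < Zara by chaining the others — so Fred < Zara. Contradiction.

inconsistent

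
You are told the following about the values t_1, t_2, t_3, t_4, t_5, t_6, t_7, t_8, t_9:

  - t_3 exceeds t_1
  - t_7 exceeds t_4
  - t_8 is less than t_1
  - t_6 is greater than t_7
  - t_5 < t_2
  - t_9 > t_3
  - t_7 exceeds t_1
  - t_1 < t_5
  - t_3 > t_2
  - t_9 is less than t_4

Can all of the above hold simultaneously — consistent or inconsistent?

Every relation is compatible with t_8 < t_1 < t_5 < t_2 < t_3 < t_9 < t_4 < t_7 < t_6; the set is consistent.

consistent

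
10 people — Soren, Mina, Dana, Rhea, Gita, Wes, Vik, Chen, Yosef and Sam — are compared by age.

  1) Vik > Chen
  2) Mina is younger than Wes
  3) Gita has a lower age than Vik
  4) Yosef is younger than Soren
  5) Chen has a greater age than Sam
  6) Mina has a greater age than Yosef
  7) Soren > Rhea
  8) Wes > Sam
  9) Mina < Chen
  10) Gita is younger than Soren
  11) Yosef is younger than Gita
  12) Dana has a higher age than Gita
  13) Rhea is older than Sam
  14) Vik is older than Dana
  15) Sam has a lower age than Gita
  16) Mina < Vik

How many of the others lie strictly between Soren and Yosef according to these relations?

1

Chaining upward from Yosef reaches: Gita, Mina, Wes, Chen, Dana, Vik.
Chaining downward from Soren reaches: Sam, Gita, Rhea.
Strictly between Yosef and Soren are those in both lists: Gita — 1 element.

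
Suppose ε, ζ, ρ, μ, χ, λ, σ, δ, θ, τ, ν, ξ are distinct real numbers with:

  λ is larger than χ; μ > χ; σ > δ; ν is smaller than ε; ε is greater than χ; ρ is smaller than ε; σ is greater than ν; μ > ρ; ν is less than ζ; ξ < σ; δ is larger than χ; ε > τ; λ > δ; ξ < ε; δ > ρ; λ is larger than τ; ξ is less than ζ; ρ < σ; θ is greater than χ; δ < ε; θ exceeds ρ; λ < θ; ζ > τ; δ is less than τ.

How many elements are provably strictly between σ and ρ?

1

Chaining upward from ρ reaches: δ, τ, λ, ζ, μ, ε, θ.
Chaining downward from σ reaches: χ, δ, ξ, ν.
Strictly between ρ and σ are those in both lists: δ — 1 element.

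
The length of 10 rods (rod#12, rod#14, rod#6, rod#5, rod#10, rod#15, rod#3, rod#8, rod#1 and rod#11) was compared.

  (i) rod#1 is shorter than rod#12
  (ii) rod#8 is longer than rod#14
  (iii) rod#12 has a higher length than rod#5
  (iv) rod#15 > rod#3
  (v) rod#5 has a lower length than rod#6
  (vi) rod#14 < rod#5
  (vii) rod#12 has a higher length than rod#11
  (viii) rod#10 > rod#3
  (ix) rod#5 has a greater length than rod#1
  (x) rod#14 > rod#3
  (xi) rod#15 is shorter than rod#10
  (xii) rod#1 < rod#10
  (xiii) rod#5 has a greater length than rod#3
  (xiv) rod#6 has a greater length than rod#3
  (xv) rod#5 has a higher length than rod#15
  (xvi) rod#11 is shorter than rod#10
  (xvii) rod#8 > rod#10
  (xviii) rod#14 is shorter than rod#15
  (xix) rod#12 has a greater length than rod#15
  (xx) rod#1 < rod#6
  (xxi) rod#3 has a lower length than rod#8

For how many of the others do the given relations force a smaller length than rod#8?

Directly below rod#8: rod#3, rod#14, rod#10.
One step further: rod#1, rod#15, rod#11 (6 so far).
Nothing else is reachable below rod#8; 6 in all.

6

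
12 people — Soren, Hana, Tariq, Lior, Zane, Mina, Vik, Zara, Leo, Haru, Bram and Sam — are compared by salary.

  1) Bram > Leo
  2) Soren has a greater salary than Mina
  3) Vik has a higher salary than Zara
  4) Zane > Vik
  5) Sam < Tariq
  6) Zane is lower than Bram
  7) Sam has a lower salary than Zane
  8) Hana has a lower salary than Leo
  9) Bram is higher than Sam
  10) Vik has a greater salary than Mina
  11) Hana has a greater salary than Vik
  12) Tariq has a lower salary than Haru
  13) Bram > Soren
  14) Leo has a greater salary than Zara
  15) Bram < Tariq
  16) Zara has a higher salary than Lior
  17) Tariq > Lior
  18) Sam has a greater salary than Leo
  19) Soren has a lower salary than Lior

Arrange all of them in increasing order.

Mina < Soren < Lior < Zara < Vik < Hana < Leo < Sam < Zane < Bram < Tariq < Haru

Nothing is placed below Mina, so it is least; from there Mina < Soren; Soren < Lior; Lior < Zara; Zara < Vik; Vik < Hana; Hana < Leo; Leo < Sam; Sam < Zane; Zane < Bram; Bram < Tariq; Tariq < Haru, each given directly.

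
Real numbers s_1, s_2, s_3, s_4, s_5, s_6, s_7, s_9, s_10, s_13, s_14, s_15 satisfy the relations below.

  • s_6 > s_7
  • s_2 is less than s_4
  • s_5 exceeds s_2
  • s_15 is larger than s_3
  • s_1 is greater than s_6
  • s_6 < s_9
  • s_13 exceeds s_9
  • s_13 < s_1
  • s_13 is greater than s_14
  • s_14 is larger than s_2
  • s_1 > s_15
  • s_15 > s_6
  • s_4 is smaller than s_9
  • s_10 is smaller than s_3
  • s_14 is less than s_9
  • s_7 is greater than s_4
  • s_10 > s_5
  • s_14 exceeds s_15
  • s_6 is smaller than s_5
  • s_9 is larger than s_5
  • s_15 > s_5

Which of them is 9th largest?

s_6

Piecing the relations together gives one ordering: s_2 < s_4 < s_7 < s_6 < s_5 < s_10 < s_3 < s_15 < s_14 < s_9 < s_13 < s_1.
Counting 9 from the largest end gives s_6.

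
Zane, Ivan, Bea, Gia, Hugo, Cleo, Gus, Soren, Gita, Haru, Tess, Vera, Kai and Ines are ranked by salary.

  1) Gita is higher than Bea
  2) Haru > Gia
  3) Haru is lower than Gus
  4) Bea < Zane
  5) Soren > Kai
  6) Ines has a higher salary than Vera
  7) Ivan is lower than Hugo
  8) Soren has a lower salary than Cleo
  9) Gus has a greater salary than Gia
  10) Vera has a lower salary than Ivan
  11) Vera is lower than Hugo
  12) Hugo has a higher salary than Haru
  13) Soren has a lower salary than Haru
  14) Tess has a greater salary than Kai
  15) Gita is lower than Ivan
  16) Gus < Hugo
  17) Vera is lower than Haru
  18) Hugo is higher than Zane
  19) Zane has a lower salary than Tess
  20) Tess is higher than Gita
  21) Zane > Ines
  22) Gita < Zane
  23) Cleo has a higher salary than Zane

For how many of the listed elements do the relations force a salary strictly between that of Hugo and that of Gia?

2

Chaining upward from Gia reaches: Haru, Gus.
Chaining downward from Hugo reaches: Kai, Bea, Soren, Vera, Gita, Haru, Ivan, Ines, Zane, Gus.
Strictly between Gia and Hugo are those in both lists: Haru, Gus — 2 elements.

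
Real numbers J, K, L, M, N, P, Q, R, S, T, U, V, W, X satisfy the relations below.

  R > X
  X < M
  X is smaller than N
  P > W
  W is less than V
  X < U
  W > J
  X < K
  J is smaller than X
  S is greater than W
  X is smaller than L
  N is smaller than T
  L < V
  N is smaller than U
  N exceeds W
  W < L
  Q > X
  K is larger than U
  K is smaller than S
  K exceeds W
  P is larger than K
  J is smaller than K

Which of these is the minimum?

Chaining upward from J: directly above it, X, W, K; then L, R, N, V, M, U, Q, P, S; then T.
That covers every other element, and nothing is given below J, so J is the minimum.

J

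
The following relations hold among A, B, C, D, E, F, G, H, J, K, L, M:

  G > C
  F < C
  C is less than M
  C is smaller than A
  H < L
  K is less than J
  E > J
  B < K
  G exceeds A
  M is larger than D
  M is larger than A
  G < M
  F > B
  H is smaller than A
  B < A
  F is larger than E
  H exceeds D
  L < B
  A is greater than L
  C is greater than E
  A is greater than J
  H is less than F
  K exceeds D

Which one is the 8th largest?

K

The consecutive relations fix a unique order: D < H < L < B < K < J < E < F < C < A < G < M.
The 8th largest is K.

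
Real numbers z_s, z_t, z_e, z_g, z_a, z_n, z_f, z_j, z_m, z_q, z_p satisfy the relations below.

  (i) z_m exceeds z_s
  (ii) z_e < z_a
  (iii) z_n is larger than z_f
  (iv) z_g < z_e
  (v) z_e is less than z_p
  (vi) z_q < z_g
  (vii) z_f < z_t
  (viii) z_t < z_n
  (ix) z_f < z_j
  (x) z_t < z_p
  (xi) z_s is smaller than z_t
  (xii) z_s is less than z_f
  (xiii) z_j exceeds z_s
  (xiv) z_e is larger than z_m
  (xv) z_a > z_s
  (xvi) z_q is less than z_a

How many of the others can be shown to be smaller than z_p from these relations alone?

The elements the relations force below z_p are z_s, z_f, z_t, z_m, z_q, z_g, z_e — no chain reaches any other.
That is 7.

7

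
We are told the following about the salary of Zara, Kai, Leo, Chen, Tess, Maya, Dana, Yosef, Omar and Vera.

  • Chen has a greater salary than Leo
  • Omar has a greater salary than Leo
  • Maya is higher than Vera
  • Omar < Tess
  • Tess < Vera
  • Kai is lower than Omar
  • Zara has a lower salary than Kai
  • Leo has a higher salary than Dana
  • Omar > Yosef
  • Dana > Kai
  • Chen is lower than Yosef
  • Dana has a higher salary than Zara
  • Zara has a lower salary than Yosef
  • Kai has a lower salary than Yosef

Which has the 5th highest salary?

Chaining the given pairs: Zara < Kai < Dana < Leo < Chen < Yosef < Omar < Tess < Vera < Maya.
Counting 5 from the largest end gives Yosef.

Yosef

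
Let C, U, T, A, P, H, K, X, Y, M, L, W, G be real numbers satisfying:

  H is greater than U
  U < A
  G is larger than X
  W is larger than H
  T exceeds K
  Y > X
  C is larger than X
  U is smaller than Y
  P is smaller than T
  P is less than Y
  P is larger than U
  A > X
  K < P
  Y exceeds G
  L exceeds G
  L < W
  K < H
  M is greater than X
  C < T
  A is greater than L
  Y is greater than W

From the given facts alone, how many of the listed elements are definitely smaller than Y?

From Y the given relations immediately reach X, U, G, P, W.
From those, K, H, L — 8 in total.
No other element is forced below Y by the given relations, so the count is 8.

8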